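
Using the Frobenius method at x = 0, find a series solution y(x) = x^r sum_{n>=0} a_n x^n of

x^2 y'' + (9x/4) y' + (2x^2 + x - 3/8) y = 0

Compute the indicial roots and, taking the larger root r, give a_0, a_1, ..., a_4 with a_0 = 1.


Write in Frobenius form y'' + (p(x)/x) y' + (q(x)/x^2) y = 0:
  p(x) = 9/4,  q(x) = 2x^2 + x - 3/8.
Indicial equation: r(r-1) + (9/4) r + (-3/8) = 0 -> roots r_1 = 1/4, r_2 = -3/2.
Take r = r_1 = 1/4. Let y(x) = x^r sum_{n>=0} a_n x^n with a_0 = 1.
Substitute y = x^r sum a_n x^n and match x^{r+n}. The recurrence is
  D(n) a_n + 1 a_{n-1} + 2 a_{n-2} = 0,  where D(n) = (r+n)(r+n-1) + (9/4)(r+n) + (-3/8).
  a_n = [-1 a_{n-1} - 2 a_{n-2}] / D(n).
Since the indicial polynomial factors as (r - r_1)(r - r_2), D(n) = (r_1 + n - r_1)(r_1 + n - r_2) = n(n + 7/4).
Evaluating step by step (a_0 = 1):
  n = 1: D(1) = 1(1 + 7/4) = 11/4; numerator = -1(1) = -1; a_1 = (-1)/(11/4) = -4/11
  n = 2: D(2) = 2(2 + 7/4) = 15/2; numerator = -1(-4/11) - 2(1) = -18/11; a_2 = (-18/11)/(15/2) = -12/55
  n = 3: D(3) = 3(3 + 7/4) = 57/4; numerator = -1(-12/55) - 2(-4/11) = 52/55; a_3 = (52/55)/(57/4) = 208/3135
  n = 4: D(4) = 4(4 + 7/4) = 23; numerator = -1(208/3135) - 2(-12/55) = 232/627; a_4 = (232/627)/(23) = 232/14421

r = 1/4; a_0 = 1; a_1 = -4/11; a_2 = -12/55; a_3 = 208/3135; a_4 = 232/14421


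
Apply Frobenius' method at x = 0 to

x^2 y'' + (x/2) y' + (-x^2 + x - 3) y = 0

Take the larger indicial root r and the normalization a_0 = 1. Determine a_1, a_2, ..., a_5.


Write in Frobenius form y'' + (p(x)/x) y' + (q(x)/x^2) y = 0:
  p(x) = 1/2,  q(x) = -x^2 + x - 3.
Indicial equation: r(r-1) + (1/2) r + (-3) = 0 -> roots r_1 = 2, r_2 = -3/2.
Take r = r_1 = 2. Let y(x) = x^r sum_{n>=0} a_n x^n with a_0 = 1.
Substitute y = x^r sum a_n x^n and match x^{r+n}. The recurrence is
  D(n) a_n + 1 a_{n-1} - 1 a_{n-2} = 0,  where D(n) = (r+n)(r+n-1) + (1/2)(r+n) + (-3).
  a_n = [-1 a_{n-1} + 1 a_{n-2}] / D(n).
Since the indicial polynomial factors as (r - r_1)(r - r_2), D(n) = (r_1 + n - r_1)(r_1 + n - r_2) = n(n + 7/2).
Evaluating step by step (a_0 = 1):
  n = 1: D(1) = 1(1 + 7/2) = 9/2; numerator = -1(1) = -1; a_1 = (-1)/(9/2) = -2/9
  n = 2: D(2) = 2(2 + 7/2) = 11; numerator = -1(-2/9) + 1(1) = 11/9; a_2 = (11/9)/(11) = 1/9
  n = 3: D(3) = 3(3 + 7/2) = 39/2; numerator = -1(1/9) + 1(-2/9) = -1/3; a_3 = (-1/3)/(39/2) = -2/117
  n = 4: D(4) = 4(4 + 7/2) = 30; numerator = -1(-2/117) + 1(1/9) = 5/39; a_4 = (5/39)/(30) = 1/234
  n = 5: D(5) = 5(5 + 7/2) = 85/2; numerator = -1(1/234) + 1(-2/117) = -5/234; a_5 = (-5/234)/(85/2) = -1/1989

r = 2; a_0 = 1; a_1 = -2/9; a_2 = 1/9; a_3 = -2/117; a_4 = 1/234; a_5 = -1/1989


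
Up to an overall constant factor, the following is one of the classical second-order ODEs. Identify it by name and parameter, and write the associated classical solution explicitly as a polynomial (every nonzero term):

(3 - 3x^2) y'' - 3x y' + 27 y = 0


All three coefficients share the factor 3; dividing through by 3 gives  (1 - x^2) y'' - x y' + 9 y = 0.
This matches the Chebyshev equation (1 - x^2) y'' - x y' + n^2 y = 0 (note the -x y' term, not -2x y') with n^2 = 9, so n = 3; the polynomial solution is T_3(x).
With y = sum_k a_k x^k, matching x^k gives (k+2)(k+1) a_{k+2} = (k^2 - n^2) a_k = (k - 3)(k + 3) a_k. The right side vanishes at k = 3, so the series with the parity of 3 terminates at degree 3.
Standard normalization: leading coefficient of T_n is 2^(n-1), so a_3 = 2^2 = 4. Work downward with a_k = (k+1)(k+2) a_{k+2} / ((k - 3)(k + 3)):
  a_1 = (2)(3)(4) / ((1 - 3)(1 + 3)) = 24/(-8) = -3
Hence T_3(x) = 4 x^3 - 3 x.

T_3(x); series = 4 x^3 - 3 x


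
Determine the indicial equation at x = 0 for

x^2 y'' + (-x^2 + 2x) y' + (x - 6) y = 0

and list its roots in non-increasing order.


Divide by x^2 to reach normal form y'' + P_1(x) y' + P_2(x) y = 0 with P_1(x) = -1 + 2/x and P_2(x) = 1/x - 6/x^2.
x = 0 is a singular point because the y'-coefficient -1 + 2/x has a pole at x = 0 and the y-coefficient 1/x - 6/x^2 has a pole at x = 0.
It is a regular singular point because x P_1(x) = p(x) = 2 - x and x^2 P_2(x) = q(x) = x - 6 are polynomials, hence analytic at x = 0.
p(0) = 2,  q(0) = -6.
Indicial equation: r(r-1) + p(0) r + q(0) = 0, i.e. r^2 + (p(0) - 1) r + q(0) = 0, i.e. r^2 + 1 r - 6 = 0.
Discriminant: (1)^2 - 4(-6) = 25, so r = (-1 ± 5)/2.
Solving: r_1 = 2, r_2 = -3.

indicial: r^2 + 1 r - 6 = 0; roots r_1 = 2, r_2 = -3


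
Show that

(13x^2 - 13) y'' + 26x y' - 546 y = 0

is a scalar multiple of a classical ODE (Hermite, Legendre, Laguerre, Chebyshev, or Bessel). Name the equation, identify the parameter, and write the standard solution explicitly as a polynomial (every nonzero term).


All three coefficients share the factor -13; dividing through by -13 gives  (1 - x^2) y'' - 2x y' + 42 y = 0.
This matches the Legendre equation (1 - x^2) y'' - 2x y' + n(n+1) y = 0 (note the -2x y' term) with n(n+1) = 42, so n = 6; the polynomial solution is P_6(x).
With y = sum_k a_k x^k, matching x^k gives (k+2)(k+1) a_{k+2} = [k(k+1) - n(n+1)] a_k = (k - 6)(k + 7) a_k. The right side vanishes at k = 6, so the series with the parity of 6 terminates at degree 6.
Standard normalization (P_n(1) = 1): leading coefficient (2n)!/(2^n (n!)^2) = 479001600/(64*518400) = 231/16, so a_6 = 231/16. Work downward with a_k = (k+1)(k+2) a_{k+2} / ((k - 6)(k + 7)):
  a_4 = (5)(6)(231/16) / ((4 - 6)(4 + 7)) = (3465/8)/(-22) = -315/16
  a_2 = (3)(4)(-315/16) / ((2 - 6)(2 + 7)) = (-945/4)/(-36) = 105/16
  a_0 = (1)(2)(105/16) / ((0 - 6)(0 + 7)) = (105/8)/(-42) = -5/16
Hence P_6(x) = 231 x^6/16 - 315 x^4/16 + 105 x^2/16 - 5/16.

P_6(x); series = 231 x^6/16 - 315 x^4/16 + 105 x^2/16 - 5/16


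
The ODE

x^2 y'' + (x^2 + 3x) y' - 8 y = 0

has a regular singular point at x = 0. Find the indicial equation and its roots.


Divide by x^2 to reach normal form y'' + P_1(x) y' + P_2(x) y = 0 with P_1(x) = 1 + 3/x and P_2(x) = -8/x^2.
x = 0 is a singular point because the y'-coefficient 1 + 3/x has a pole at x = 0 and the y-coefficient -8/x^2 has a pole at x = 0.
It is a regular singular point because x P_1(x) = p(x) = x + 3 and x^2 P_2(x) = q(x) = -8 are polynomials, hence analytic at x = 0.
p(0) = 3,  q(0) = -8.
Indicial equation: r(r-1) + p(0) r + q(0) = 0, i.e. r^2 + (p(0) - 1) r + q(0) = 0, i.e. r^2 + 2 r - 8 = 0.
Discriminant: (2)^2 - 4(-8) = 36, so r = (-2 ± 6)/2.
Solving: r_1 = 2, r_2 = -4.

indicial: r^2 + 2 r - 8 = 0; roots r_1 = 2, r_2 = -4


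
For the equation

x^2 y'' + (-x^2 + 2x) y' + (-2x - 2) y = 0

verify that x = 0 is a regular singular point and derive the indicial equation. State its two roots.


Divide by x^2 to reach normal form y'' + P_1(x) y' + P_2(x) y = 0 with P_1(x) = -1 + 2/x and P_2(x) = -2/x - 2/x^2.
x = 0 is a singular point because the y'-coefficient -1 + 2/x has a pole at x = 0 and the y-coefficient -2/x - 2/x^2 has a pole at x = 0.
It is a regular singular point because x P_1(x) = p(x) = 2 - x and x^2 P_2(x) = q(x) = -2x - 2 are polynomials, hence analytic at x = 0.
p(0) = 2,  q(0) = -2.
Indicial equation: r(r-1) + p(0) r + q(0) = 0, i.e. r^2 + (p(0) - 1) r + q(0) = 0, i.e. r^2 + 1 r - 2 = 0.
Discriminant: (1)^2 - 4(-2) = 9, so r = (-1 ± 3)/2.
Solving: r_1 = 1, r_2 = -2.

indicial: r^2 + 1 r - 2 = 0; roots r_1 = 1, r_2 = -2


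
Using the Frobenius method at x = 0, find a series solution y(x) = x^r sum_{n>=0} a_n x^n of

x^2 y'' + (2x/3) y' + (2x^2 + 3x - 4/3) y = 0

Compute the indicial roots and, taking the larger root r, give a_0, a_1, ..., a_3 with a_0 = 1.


Write in Frobenius form y'' + (p(x)/x) y' + (q(x)/x^2) y = 0:
  p(x) = 2/3,  q(x) = 2x^2 + 3x - 4/3.
Indicial equation: r(r-1) + (2/3) r + (-4/3) = 0 -> roots r_1 = 4/3, r_2 = -1.
Take r = r_1 = 4/3. Let y(x) = x^r sum_{n>=0} a_n x^n with a_0 = 1.
Substitute y = x^r sum a_n x^n and match x^{r+n}. The recurrence is
  D(n) a_n + 3 a_{n-1} + 2 a_{n-2} = 0,  where D(n) = (r+n)(r+n-1) + (2/3)(r+n) + (-4/3).
  a_n = [-3 a_{n-1} - 2 a_{n-2}] / D(n).
Since the indicial polynomial factors as (r - r_1)(r - r_2), D(n) = (r_1 + n - r_1)(r_1 + n - r_2) = n(n + 7/3).
Evaluating step by step (a_0 = 1):
  n = 1: D(1) = 1(1 + 7/3) = 10/3; numerator = -3(1) = -3; a_1 = (-3)/(10/3) = -9/10
  n = 2: D(2) = 2(2 + 7/3) = 26/3; numerator = -3(-9/10) - 2(1) = 7/10; a_2 = (7/10)/(26/3) = 21/260
  n = 3: D(3) = 3(3 + 7/3) = 16; numerator = -3(21/260) - 2(-9/10) = 81/52; a_3 = (81/52)/(16) = 81/832

r = 4/3; a_0 = 1; a_1 = -9/10; a_2 = 21/260; a_3 = 81/832


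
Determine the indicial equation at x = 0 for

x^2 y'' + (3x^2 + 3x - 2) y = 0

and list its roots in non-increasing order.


Divide by x^2 to reach normal form y'' + P_1(x) y' + P_2(x) y = 0 with P_1(x) = 0 and P_2(x) = 3 + 3/x - 2/x^2.
x = 0 is a singular point because the y-coefficient 3 + 3/x - 2/x^2 has a pole at x = 0.
It is a regular singular point because x P_1(x) = p(x) = 0 and x^2 P_2(x) = q(x) = 3x^2 + 3x - 2 are polynomials, hence analytic at x = 0.
p(0) = 0,  q(0) = -2.
Indicial equation: r(r-1) + p(0) r + q(0) = 0, i.e. r^2 + (p(0) - 1) r + q(0) = 0, i.e. r^2 - 1 r - 2 = 0.
Discriminant: (-1)^2 - 4(-2) = 9, so r = (1 ± 3)/2.
Solving: r_1 = 2, r_2 = -1.

indicial: r^2 - 1 r - 2 = 0; roots r_1 = 2, r_2 = -1


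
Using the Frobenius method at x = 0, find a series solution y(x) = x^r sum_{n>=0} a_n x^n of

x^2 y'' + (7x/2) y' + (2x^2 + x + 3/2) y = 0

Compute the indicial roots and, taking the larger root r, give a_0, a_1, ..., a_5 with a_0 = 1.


Write in Frobenius form y'' + (p(x)/x) y' + (q(x)/x^2) y = 0:
  p(x) = 7/2,  q(x) = 2x^2 + x + 3/2.
Indicial equation: r(r-1) + (7/2) r + (3/2) = 0 -> roots r_1 = -1, r_2 = -3/2.
Take r = r_1 = -1. Let y(x) = x^r sum_{n>=0} a_n x^n with a_0 = 1.
Substitute y = x^r sum a_n x^n and match x^{r+n}. The recurrence is
  D(n) a_n + 1 a_{n-1} + 2 a_{n-2} = 0,  where D(n) = (r+n)(r+n-1) + (7/2)(r+n) + (3/2).
  a_n = [-1 a_{n-1} - 2 a_{n-2}] / D(n).
Since the indicial polynomial factors as (r - r_1)(r - r_2), D(n) = (r_1 + n - r_1)(r_1 + n - r_2) = n(n + 1/2).
Evaluating step by step (a_0 = 1):
  n = 1: D(1) = 1(1 + 1/2) = 3/2; numerator = -1(1) = -1; a_1 = (-1)/(3/2) = -2/3
  n = 2: D(2) = 2(2 + 1/2) = 5; numerator = -1(-2/3) - 2(1) = -4/3; a_2 = (-4/3)/(5) = -4/15
  n = 3: D(3) = 3(3 + 1/2) = 21/2; numerator = -1(-4/15) - 2(-2/3) = 8/5; a_3 = (8/5)/(21/2) = 16/105
  n = 4: D(4) = 4(4 + 1/2) = 18; numerator = -1(16/105) - 2(-4/15) = 8/21; a_4 = (8/21)/(18) = 4/189
  n = 5: D(5) = 5(5 + 1/2) = 55/2; numerator = -1(4/189) - 2(16/105) = -44/135; a_5 = (-44/135)/(55/2) = -8/675

r = -1; a_0 = 1; a_1 = -2/3; a_2 = -4/15; a_3 = 16/105; a_4 = 4/189; a_5 = -8/675


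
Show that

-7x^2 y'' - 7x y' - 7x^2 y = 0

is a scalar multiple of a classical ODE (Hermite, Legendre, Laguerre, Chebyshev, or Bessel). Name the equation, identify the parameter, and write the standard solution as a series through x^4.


All three coefficients share the factor -7; dividing through by -7 gives  x^2 y'' + x y' + x^2 y = 0.
This matches the Bessel equation x^2 y'' + x y' + (x^2 - nu^2) y = 0 with nu^2 = 0, so nu = 0; the solution bounded at x = 0 is J_0(x).
Frobenius at x = 0: indicial roots ±nu; for r = nu the recurrence k(k + 2nu) c_k = -c_{k-2} gives the standard series J_nu(x) = sum_{k>=0} (-1)^k / (k! (k+nu)!) (x/2)^(2k+nu). Evaluate the first 3 terms:
  k = 0: (-1)^0 / (0! * 0! * 2^0) x^0 = 1/(1*1*1) x^0 = (1) x^0
  k = 1: (-1)^1 / (1! * 1! * 2^2) x^2 = -1/(1*1*4) x^2 = (-1/4) x^2
  k = 2: (-1)^2 / (2! * 2! * 2^4) x^4 = 1/(2*2*16) x^4 = (1/64) x^4
Hence J_0(x) = x^4/64 - x^2/4 + 1 + ....

J_0(x); series = x^4/64 - x^2/4 + 1


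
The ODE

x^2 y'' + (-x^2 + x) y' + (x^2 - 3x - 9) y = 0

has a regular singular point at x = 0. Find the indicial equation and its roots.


Divide by x^2 to reach normal form y'' + P_1(x) y' + P_2(x) y = 0 with P_1(x) = -1 + 1/x and P_2(x) = 1 - 3/x - 9/x^2.
x = 0 is a singular point because the y'-coefficient -1 + 1/x has a pole at x = 0 and the y-coefficient 1 - 3/x - 9/x^2 has a pole at x = 0.
It is a regular singular point because x P_1(x) = p(x) = 1 - x and x^2 P_2(x) = q(x) = x^2 - 3x - 9 are polynomials, hence analytic at x = 0.
p(0) = 1,  q(0) = -9.
Indicial equation: r(r-1) + p(0) r + q(0) = 0, i.e. r^2 + (p(0) - 1) r + q(0) = 0, i.e. r^2 - 9 = 0.
Discriminant: (0)^2 - 4(-9) = 36, so r = (0 ± 6)/2.
Solving: r_1 = 3, r_2 = -3.

indicial: r^2 - 9 = 0; roots r_1 = 3, r_2 = -3


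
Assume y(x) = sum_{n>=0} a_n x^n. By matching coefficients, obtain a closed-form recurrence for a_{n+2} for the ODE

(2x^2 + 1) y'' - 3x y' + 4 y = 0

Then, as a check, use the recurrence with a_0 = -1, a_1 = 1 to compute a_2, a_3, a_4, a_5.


Substitute y = sum_n a_n x^n.
(1 + 2 x^2) y'' contributes (n+2)(n+1) a_{n+2} + 2 n(n-1) a_n at x^n.
-3 x y'(x) contributes -3 n a_n at x^n.
4 y(x) contributes 4 a_n at x^n.
Matching x^n: (n+2)(n+1) a_{n+2} + (2 n(n-1) - 3 n + 4) a_n = 0.
Thus a_{n+2} = (-2 n(n-1) + 3 n - 4) / ((n+1)(n+2)) * a_n.

Check with a_0 = -1, a_1 = 1 (apply the recurrence for n = 0, 1, 2, 3): a_0 = -1, a_1 = 1, a_2 = 2, a_3 = -1/6, a_4 = -1/3, a_5 = 7/120.

a_(n+2) = (-2 n(n-1) + 3 n - 4) / ((n+1)(n+2)) * a_n; check: a_0 = -1, a_1 = 1, a_2 = 2, a_3 = -1/6, a_4 = -1/3, a_5 = 7/120


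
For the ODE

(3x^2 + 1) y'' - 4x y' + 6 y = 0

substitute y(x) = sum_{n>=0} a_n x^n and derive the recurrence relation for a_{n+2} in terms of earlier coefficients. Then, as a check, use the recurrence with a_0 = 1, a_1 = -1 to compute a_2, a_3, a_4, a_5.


Substitute y = sum_n a_n x^n.
(1 + 3 x^2) y'' contributes (n+2)(n+1) a_{n+2} + 3 n(n-1) a_n at x^n.
-4 x y'(x) contributes -4 n a_n at x^n.
6 y(x) contributes 6 a_n at x^n.
Matching x^n: (n+2)(n+1) a_{n+2} + (3 n(n-1) - 4 n + 6) a_n = 0.
Thus a_{n+2} = (-3 n(n-1) + 4 n - 6) / ((n+1)(n+2)) * a_n.

Check with a_0 = 1, a_1 = -1 (apply the recurrence for n = 0, 1, 2, 3): a_0 = 1, a_1 = -1, a_2 = -3, a_3 = 1/3, a_4 = 1, a_5 = -1/5.

a_(n+2) = (-3 n(n-1) + 4 n - 6) / ((n+1)(n+2)) * a_n; check: a_0 = 1, a_1 = -1, a_2 = -3, a_3 = 1/3, a_4 = 1, a_5 = -1/5


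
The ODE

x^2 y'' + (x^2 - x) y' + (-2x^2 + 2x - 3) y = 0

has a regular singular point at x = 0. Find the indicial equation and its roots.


Divide by x^2 to reach normal form y'' + P_1(x) y' + P_2(x) y = 0 with P_1(x) = 1 - 1/x and P_2(x) = -2 + 2/x - 3/x^2.
x = 0 is a singular point because the y'-coefficient 1 - 1/x has a pole at x = 0 and the y-coefficient -2 + 2/x - 3/x^2 has a pole at x = 0.
It is a regular singular point because x P_1(x) = p(x) = x - 1 and x^2 P_2(x) = q(x) = -2x^2 + 2x - 3 are polynomials, hence analytic at x = 0.
p(0) = -1,  q(0) = -3.
Indicial equation: r(r-1) + p(0) r + q(0) = 0, i.e. r^2 + (p(0) - 1) r + q(0) = 0, i.e. r^2 - 2 r - 3 = 0.
Discriminant: (-2)^2 - 4(-3) = 16, so r = (2 ± 4)/2.
Solving: r_1 = 3, r_2 = -1.

indicial: r^2 - 2 r - 3 = 0; roots r_1 = 3, r_2 = -1


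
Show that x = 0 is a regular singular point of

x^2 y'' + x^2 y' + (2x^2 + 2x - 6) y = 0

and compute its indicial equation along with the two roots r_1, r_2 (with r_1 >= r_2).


Divide by x^2 to reach normal form y'' + P_1(x) y' + P_2(x) y = 0 with P_1(x) = 1 and P_2(x) = 2 + 2/x - 6/x^2.
x = 0 is a singular point because the y-coefficient 2 + 2/x - 6/x^2 has a pole at x = 0.
It is a regular singular point because x P_1(x) = p(x) = x and x^2 P_2(x) = q(x) = 2x^2 + 2x - 6 are polynomials, hence analytic at x = 0.
p(0) = 0,  q(0) = -6.
Indicial equation: r(r-1) + p(0) r + q(0) = 0, i.e. r^2 + (p(0) - 1) r + q(0) = 0, i.e. r^2 - 1 r - 6 = 0.
Discriminant: (-1)^2 - 4(-6) = 25, so r = (1 ± 5)/2.
Solving: r_1 = 3, r_2 = -2.

indicial: r^2 - 1 r - 6 = 0; roots r_1 = 3, r_2 = -2


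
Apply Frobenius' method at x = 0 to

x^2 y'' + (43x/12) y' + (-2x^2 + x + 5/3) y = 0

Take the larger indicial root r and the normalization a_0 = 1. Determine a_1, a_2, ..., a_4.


Write in Frobenius form y'' + (p(x)/x) y' + (q(x)/x^2) y = 0:
  p(x) = 43/12,  q(x) = -2x^2 + x + 5/3.
Indicial equation: r(r-1) + (43/12) r + (5/3) = 0 -> roots r_1 = -5/4, r_2 = -4/3.
Take r = r_1 = -5/4. Let y(x) = x^r sum_{n>=0} a_n x^n with a_0 = 1.
Substitute y = x^r sum a_n x^n and match x^{r+n}. The recurrence is
  D(n) a_n + 1 a_{n-1} - 2 a_{n-2} = 0,  where D(n) = (r+n)(r+n-1) + (43/12)(r+n) + (5/3).
  a_n = [-1 a_{n-1} + 2 a_{n-2}] / D(n).
Since the indicial polynomial factors as (r - r_1)(r - r_2), D(n) = (r_1 + n - r_1)(r_1 + n - r_2) = n(n + 1/12).
Evaluating step by step (a_0 = 1):
  n = 1: D(1) = 1(1 + 1/12) = 13/12; numerator = -1(1) = -1; a_1 = (-1)/(13/12) = -12/13
  n = 2: D(2) = 2(2 + 1/12) = 25/6; numerator = -1(-12/13) + 2(1) = 38/13; a_2 = (38/13)/(25/6) = 228/325
  n = 3: D(3) = 3(3 + 1/12) = 37/4; numerator = -1(228/325) + 2(-12/13) = -828/325; a_3 = (-828/325)/(37/4) = -3312/12025
  n = 4: D(4) = 4(4 + 1/12) = 49/3; numerator = -1(-3312/12025) + 2(228/325) = 20184/12025; a_4 = (20184/12025)/(49/3) = 60552/589225

r = -5/4; a_0 = 1; a_1 = -12/13; a_2 = 228/325; a_3 = -3312/12025; a_4 = 60552/589225


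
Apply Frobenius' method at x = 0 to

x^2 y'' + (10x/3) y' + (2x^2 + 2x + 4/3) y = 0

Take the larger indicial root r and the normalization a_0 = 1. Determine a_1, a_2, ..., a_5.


Write in Frobenius form y'' + (p(x)/x) y' + (q(x)/x^2) y = 0:
  p(x) = 10/3,  q(x) = 2x^2 + 2x + 4/3.
Indicial equation: r(r-1) + (10/3) r + (4/3) = 0 -> roots r_1 = -1, r_2 = -4/3.
Take r = r_1 = -1. Let y(x) = x^r sum_{n>=0} a_n x^n with a_0 = 1.
Substitute y = x^r sum a_n x^n and match x^{r+n}. The recurrence is
  D(n) a_n + 2 a_{n-1} + 2 a_{n-2} = 0,  where D(n) = (r+n)(r+n-1) + (10/3)(r+n) + (4/3).
  a_n = [-2 a_{n-1} - 2 a_{n-2}] / D(n).
Since the indicial polynomial factors as (r - r_1)(r - r_2), D(n) = (r_1 + n - r_1)(r_1 + n - r_2) = n(n + 1/3).
Evaluating step by step (a_0 = 1):
  n = 1: D(1) = 1(1 + 1/3) = 4/3; numerator = -2(1) = -2; a_1 = (-2)/(4/3) = -3/2
  n = 2: D(2) = 2(2 + 1/3) = 14/3; numerator = -2(-3/2) - 2(1) = 1; a_2 = (1)/(14/3) = 3/14
  n = 3: D(3) = 3(3 + 1/3) = 10; numerator = -2(3/14) - 2(-3/2) = 18/7; a_3 = (18/7)/(10) = 9/35
  n = 4: D(4) = 4(4 + 1/3) = 52/3; numerator = -2(9/35) - 2(3/14) = -33/35; a_4 = (-33/35)/(52/3) = -99/1820
  n = 5: D(5) = 5(5 + 1/3) = 80/3; numerator = -2(-99/1820) - 2(9/35) = -369/910; a_5 = (-369/910)/(80/3) = -1107/72800

r = -1; a_0 = 1; a_1 = -3/2; a_2 = 3/14; a_3 = 9/35; a_4 = -99/1820; a_5 = -1107/72800


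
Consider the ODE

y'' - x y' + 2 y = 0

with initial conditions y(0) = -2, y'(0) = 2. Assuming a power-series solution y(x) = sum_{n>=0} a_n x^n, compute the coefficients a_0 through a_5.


Ansatz: y(x) = sum_{n>=0} a_n x^n, so y'(x) = sum_{n>=1} n a_n x^(n-1) and y''(x) = sum_{n>=2} n(n-1) a_n x^(n-2).
Substitute into P(x) y'' + Q(x) y' + R(x) y = 0 with P(x) = 1, Q(x) = -x, R(x) = 2, and match powers of x.
Initial conditions: a_0 = -2, a_1 = 2.
Setting the coefficient of each power of x to zero and solving order by order (substituting the coefficients already found):
  x^0: 2 a_2 + 2 a_0 = 0  ->  2 a_2 = -2 a_0 = 4  ->  a_2 = 2
  x^1: 6 a_3 + a_1 = 0  ->  6 a_3 = -a_1 = -2  ->  a_3 = -1/3
  x^2: 12 a_4 = 0  ->  a_4 = 0
  x^3: 20 a_5 - a_3 = 0  ->  20 a_5 = a_3 = -1/3  ->  a_5 = -1/60
Truncated series: y(x) = -2 + 2 x + 2 x^2 - (1/3) x^3 - (1/60) x^5 + O(x^6).

a_0 = -2; a_1 = 2; a_2 = 2; a_3 = -1/3; a_4 = 0; a_5 = -1/60


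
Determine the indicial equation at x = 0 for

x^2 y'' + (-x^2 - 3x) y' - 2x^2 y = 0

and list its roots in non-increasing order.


Divide by x^2 to reach normal form y'' + P_1(x) y' + P_2(x) y = 0 with P_1(x) = -1 - 3/x and P_2(x) = -2.
x = 0 is a singular point because the y'-coefficient -1 - 3/x has a pole at x = 0.
It is a regular singular point because x P_1(x) = p(x) = -x - 3 and x^2 P_2(x) = q(x) = -2x^2 are polynomials, hence analytic at x = 0.
p(0) = -3,  q(0) = 0.
Indicial equation: r(r-1) + p(0) r + q(0) = 0, i.e. r^2 + (p(0) - 1) r + q(0) = 0, i.e. r^2 - 4 r = 0.
Discriminant: (-4)^2 - 4(0) = 16, so r = (4 ± 4)/2.
Solving: r_1 = 4, r_2 = 0.

indicial: r^2 - 4 r = 0; roots r_1 = 4, r_2 = 0


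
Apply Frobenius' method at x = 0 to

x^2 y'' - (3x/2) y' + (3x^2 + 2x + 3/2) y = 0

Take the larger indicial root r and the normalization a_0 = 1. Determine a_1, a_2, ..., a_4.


Write in Frobenius form y'' + (p(x)/x) y' + (q(x)/x^2) y = 0:
  p(x) = -3/2,  q(x) = 3x^2 + 2x + 3/2.
Indicial equation: r(r-1) + (-3/2) r + (3/2) = 0 -> roots r_1 = 3/2, r_2 = 1.
Take r = r_1 = 3/2. Let y(x) = x^r sum_{n>=0} a_n x^n with a_0 = 1.
Substitute y = x^r sum a_n x^n and match x^{r+n}. The recurrence is
  D(n) a_n + 2 a_{n-1} + 3 a_{n-2} = 0,  where D(n) = (r+n)(r+n-1) + (-3/2)(r+n) + (3/2).
  a_n = [-2 a_{n-1} - 3 a_{n-2}] / D(n).
Since the indicial polynomial factors as (r - r_1)(r - r_2), D(n) = (r_1 + n - r_1)(r_1 + n - r_2) = n(n + 1/2).
Evaluating step by step (a_0 = 1):
  n = 1: D(1) = 1(1 + 1/2) = 3/2; numerator = -2(1) = -2; a_1 = (-2)/(3/2) = -4/3
  n = 2: D(2) = 2(2 + 1/2) = 5; numerator = -2(-4/3) - 3(1) = -1/3; a_2 = (-1/3)/(5) = -1/15
  n = 3: D(3) = 3(3 + 1/2) = 21/2; numerator = -2(-1/15) - 3(-4/3) = 62/15; a_3 = (62/15)/(21/2) = 124/315
  n = 4: D(4) = 4(4 + 1/2) = 18; numerator = -2(124/315) - 3(-1/15) = -37/63; a_4 = (-37/63)/(18) = -37/1134

r = 3/2; a_0 = 1; a_1 = -4/3; a_2 = -1/15; a_3 = 124/315; a_4 = -37/1134


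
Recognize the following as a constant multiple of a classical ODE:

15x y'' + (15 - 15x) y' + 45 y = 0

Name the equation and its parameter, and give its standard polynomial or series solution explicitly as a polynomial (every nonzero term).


All three coefficients share the factor 15; dividing through by 15 gives  x y'' + (1 - x) y' + 3 y = 0.
This matches the Laguerre equation x y'' + (1 - x) y' + n y = 0 with n = 3; the polynomial solution is L_3(x).
With y = sum_k a_k x^k, matching x^k gives (k+1)k a_{k+1} + (k+1) a_{k+1} - k a_k + n a_k = 0, i.e. (k+1)^2 a_{k+1} = (k - n) a_k = (k - 3) a_k. The right side vanishes at k = 3, so the series terminates at degree 3.
Standard normalization L_n(0) = 1 gives a_0 = 1. Work upward with a_{k+1} = (k - 3) a_k / (k+1)^2:
  a_1 = (0 - 3)(1) / 1^2 = -3/1 = -3
  a_2 = (1 - 3)(-3) / 2^2 = 6/4 = 3/2
  a_3 = (2 - 3)(3/2) / 3^2 = (-3/2)/9 = -1/6
Hence L_3(x) = -x^3/6 + 3 x^2/2 - 3 x + 1.

L_3(x); series = -x^3/6 + 3 x^2/2 - 3 x + 1


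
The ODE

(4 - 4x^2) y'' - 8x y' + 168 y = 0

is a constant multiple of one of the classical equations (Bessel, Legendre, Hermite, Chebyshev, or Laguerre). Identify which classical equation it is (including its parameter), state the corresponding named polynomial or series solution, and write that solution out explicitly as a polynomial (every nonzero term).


All three coefficients share the factor 4; dividing through by 4 gives  (1 - x^2) y'' - 2x y' + 42 y = 0.
This matches the Legendre equation (1 - x^2) y'' - 2x y' + n(n+1) y = 0 (note the -2x y' term) with n(n+1) = 42, so n = 6; the polynomial solution is P_6(x).
With y = sum_k a_k x^k, matching x^k gives (k+2)(k+1) a_{k+2} = [k(k+1) - n(n+1)] a_k = (k - 6)(k + 7) a_k. The right side vanishes at k = 6, so the series with the parity of 6 terminates at degree 6.
Standard normalization (P_n(1) = 1): leading coefficient (2n)!/(2^n (n!)^2) = 479001600/(64*518400) = 231/16, so a_6 = 231/16. Work downward with a_k = (k+1)(k+2) a_{k+2} / ((k - 6)(k + 7)):
  a_4 = (5)(6)(231/16) / ((4 - 6)(4 + 7)) = (3465/8)/(-22) = -315/16
  a_2 = (3)(4)(-315/16) / ((2 - 6)(2 + 7)) = (-945/4)/(-36) = 105/16
  a_0 = (1)(2)(105/16) / ((0 - 6)(0 + 7)) = (105/8)/(-42) = -5/16
Hence P_6(x) = 231 x^6/16 - 315 x^4/16 + 105 x^2/16 - 5/16.

P_6(x); series = 231 x^6/16 - 315 x^4/16 + 105 x^2/16 - 5/16


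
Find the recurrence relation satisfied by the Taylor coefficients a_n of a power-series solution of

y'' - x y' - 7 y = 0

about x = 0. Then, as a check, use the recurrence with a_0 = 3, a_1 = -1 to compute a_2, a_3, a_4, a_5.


Substitute y = sum_n a_n x^n.
y''(x) has coefficient (n+2)(n+1) a_{n+2} at x^n;
-x y'(x) has coefficient -n a_n at x^n (shift);
-7 y(x) has coefficient -7 a_n at x^n.
Matching x^n: (n+2)(n+1) a_{n+2} + (-n - 7) a_n = 0.
Thus a_{n+2} = (n + 7) / ((n+1)(n+2)) * a_n.

Check with a_0 = 3, a_1 = -1 (apply the recurrence for n = 0, 1, 2, 3): a_0 = 3, a_1 = -1, a_2 = 21/2, a_3 = -4/3, a_4 = 63/8, a_5 = -2/3.

a_(n+2) = (n + 7) / ((n+1)(n+2)) * a_n; check: a_0 = 3, a_1 = -1, a_2 = 21/2, a_3 = -4/3, a_4 = 63/8, a_5 = -2/3


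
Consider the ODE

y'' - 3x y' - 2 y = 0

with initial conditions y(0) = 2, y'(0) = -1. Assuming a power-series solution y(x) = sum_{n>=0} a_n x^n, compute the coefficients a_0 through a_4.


Ansatz: y(x) = sum_{n>=0} a_n x^n, so y'(x) = sum_{n>=1} n a_n x^(n-1) and y''(x) = sum_{n>=2} n(n-1) a_n x^(n-2).
Substitute into P(x) y'' + Q(x) y' + R(x) y = 0 with P(x) = 1, Q(x) = -3x, R(x) = -2, and match powers of x.
Initial conditions: a_0 = 2, a_1 = -1.
Setting the coefficient of each power of x to zero and solving order by order (substituting the coefficients already found):
  x^0: 2 a_2 - 2 a_0 = 0  ->  2 a_2 = 2 a_0 = 4  ->  a_2 = 2
  x^1: 6 a_3 - 5 a_1 = 0  ->  6 a_3 = 5 a_1 = -5  ->  a_3 = -5/6
  x^2: 12 a_4 - 8 a_2 = 0  ->  12 a_4 = 8 a_2 = 16  ->  a_4 = 4/3
Truncated series: y(x) = 2 - x + 2 x^2 - (5/6) x^3 + (4/3) x^4 + O(x^5).

a_0 = 2; a_1 = -1; a_2 = 2; a_3 = -5/6; a_4 = 4/3


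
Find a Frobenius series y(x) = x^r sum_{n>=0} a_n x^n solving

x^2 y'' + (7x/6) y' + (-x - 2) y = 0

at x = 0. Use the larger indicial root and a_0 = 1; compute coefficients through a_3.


Write in Frobenius form y'' + (p(x)/x) y' + (q(x)/x^2) y = 0:
  p(x) = 7/6,  q(x) = -x - 2.
Indicial equation: r(r-1) + (7/6) r + (-2) = 0 -> roots r_1 = 4/3, r_2 = -3/2.
Take r = r_1 = 4/3. Let y(x) = x^r sum_{n>=0} a_n x^n with a_0 = 1.
Substitute y = x^r sum a_n x^n and match x^{r+n}. The recurrence is
  D(n) a_n - 1 a_{n-1} = 0,  where D(n) = (r+n)(r+n-1) + (7/6)(r+n) + (-2).
  a_n = 1 / D(n) * a_{n-1}.
Since the indicial polynomial factors as (r - r_1)(r - r_2), D(n) = (r_1 + n - r_1)(r_1 + n - r_2) = n(n + 17/6).
Evaluating step by step (a_0 = 1):
  n = 1: D(1) = 1(1 + 17/6) = 23/6; numerator = 1(1) = 1; a_1 = (1)/(23/6) = 6/23
  n = 2: D(2) = 2(2 + 17/6) = 29/3; numerator = 1(6/23) = 6/23; a_2 = (6/23)/(29/3) = 18/667
  n = 3: D(3) = 3(3 + 17/6) = 35/2; numerator = 1(18/667) = 18/667; a_3 = (18/667)/(35/2) = 36/23345

r = 4/3; a_0 = 1; a_1 = 6/23; a_2 = 18/667; a_3 = 36/23345


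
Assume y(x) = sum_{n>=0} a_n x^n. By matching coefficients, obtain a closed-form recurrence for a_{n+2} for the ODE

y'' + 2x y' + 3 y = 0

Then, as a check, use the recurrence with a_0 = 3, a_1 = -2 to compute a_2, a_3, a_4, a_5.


Substitute y = sum_n a_n x^n.
y''(x) has coefficient (n+2)(n+1) a_{n+2} at x^n;
2 x y'(x) has coefficient 2 n a_n at x^n (shift);
3 y(x) has coefficient 3 a_n at x^n.
Matching x^n: (n+2)(n+1) a_{n+2} + (2n + 3) a_n = 0.
Thus a_{n+2} = (-2n - 3) / ((n+1)(n+2)) * a_n.

Check with a_0 = 3, a_1 = -2 (apply the recurrence for n = 0, 1, 2, 3): a_0 = 3, a_1 = -2, a_2 = -9/2, a_3 = 5/3, a_4 = 21/8, a_5 = -3/4.

a_(n+2) = (-2n - 3) / ((n+1)(n+2)) * a_n; check: a_0 = 3, a_1 = -2, a_2 = -9/2, a_3 = 5/3, a_4 = 21/8, a_5 = -3/4


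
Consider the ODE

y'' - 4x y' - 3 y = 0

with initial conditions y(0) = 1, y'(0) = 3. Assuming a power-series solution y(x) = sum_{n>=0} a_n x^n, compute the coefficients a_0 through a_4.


Ansatz: y(x) = sum_{n>=0} a_n x^n, so y'(x) = sum_{n>=1} n a_n x^(n-1) and y''(x) = sum_{n>=2} n(n-1) a_n x^(n-2).
Substitute into P(x) y'' + Q(x) y' + R(x) y = 0 with P(x) = 1, Q(x) = -4x, R(x) = -3, and match powers of x.
Initial conditions: a_0 = 1, a_1 = 3.
Setting the coefficient of each power of x to zero and solving order by order (substituting the coefficients already found):
  x^0: 2 a_2 - 3 a_0 = 0  ->  2 a_2 = 3 a_0 = 3  ->  a_2 = 3/2
  x^1: 6 a_3 - 7 a_1 = 0  ->  6 a_3 = 7 a_1 = 21  ->  a_3 = 7/2
  x^2: 12 a_4 - 11 a_2 = 0  ->  12 a_4 = 11 a_2 = 33/2  ->  a_4 = 11/8
Truncated series: y(x) = 1 + 3 x + (3/2) x^2 + (7/2) x^3 + (11/8) x^4 + O(x^5).

a_0 = 1; a_1 = 3; a_2 = 3/2; a_3 = 7/2; a_4 = 11/8


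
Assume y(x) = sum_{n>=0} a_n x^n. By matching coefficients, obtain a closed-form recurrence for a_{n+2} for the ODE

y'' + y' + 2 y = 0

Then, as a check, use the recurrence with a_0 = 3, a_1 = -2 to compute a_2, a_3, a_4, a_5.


Substitute y = sum_n a_n x^n.
y''(x) has coefficient (n+2)(n+1) a_{n+2} at x^n;
y'(x) has coefficient (n+1) a_{n+1} at x^n;
2 y(x) has coefficient 2 a_n at x^n.
Matching x^n: (n+2)(n+1) a_{n+2} + (n+1) a_{n+1} + 2 a_n = 0.
Thus a_{n+2} = [-(n+1) a_{n+1} - 2 a_n] / ((n+1)(n+2)).

Check with a_0 = 3, a_1 = -2 (apply the recurrence for n = 0, 1, 2, 3): a_0 = 3, a_1 = -2, a_2 = -2, a_3 = 4/3, a_4 = 0, a_5 = -2/15.

a_(n+2) = [-(n+1) a_(n+1) - 2 a_n] / ((n+1)(n+2)); check: a_0 = 3, a_1 = -2, a_2 = -2, a_3 = 4/3, a_4 = 0, a_5 = -2/15


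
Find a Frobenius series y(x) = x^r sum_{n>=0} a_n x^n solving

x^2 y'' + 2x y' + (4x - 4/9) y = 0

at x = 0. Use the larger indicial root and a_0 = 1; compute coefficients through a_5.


Write in Frobenius form y'' + (p(x)/x) y' + (q(x)/x^2) y = 0:
  p(x) = 2,  q(x) = 4x - 4/9.
Indicial equation: r(r-1) + (2) r + (-4/9) = 0 -> roots r_1 = 1/3, r_2 = -4/3.
Take r = r_1 = 1/3. Let y(x) = x^r sum_{n>=0} a_n x^n with a_0 = 1.
Substitute y = x^r sum a_n x^n and match x^{r+n}. The recurrence is
  D(n) a_n + 4 a_{n-1} = 0,  where D(n) = (r+n)(r+n-1) + (2)(r+n) + (-4/9).
  a_n = -4 / D(n) * a_{n-1}.
Since the indicial polynomial factors as (r - r_1)(r - r_2), D(n) = (r_1 + n - r_1)(r_1 + n - r_2) = n(n + 5/3).
Evaluating step by step (a_0 = 1):
  n = 1: D(1) = 1(1 + 5/3) = 8/3; numerator = -4(1) = -4; a_1 = (-4)/(8/3) = -3/2
  n = 2: D(2) = 2(2 + 5/3) = 22/3; numerator = -4(-3/2) = 6; a_2 = (6)/(22/3) = 9/11
  n = 3: D(3) = 3(3 + 5/3) = 14; numerator = -4(9/11) = -36/11; a_3 = (-36/11)/(14) = -18/77
  n = 4: D(4) = 4(4 + 5/3) = 68/3; numerator = -4(-18/77) = 72/77; a_4 = (72/77)/(68/3) = 54/1309
  n = 5: D(5) = 5(5 + 5/3) = 100/3; numerator = -4(54/1309) = -216/1309; a_5 = (-216/1309)/(100/3) = -162/32725

r = 1/3; a_0 = 1; a_1 = -3/2; a_2 = 9/11; a_3 = -18/77; a_4 = 54/1309; a_5 = -162/32725


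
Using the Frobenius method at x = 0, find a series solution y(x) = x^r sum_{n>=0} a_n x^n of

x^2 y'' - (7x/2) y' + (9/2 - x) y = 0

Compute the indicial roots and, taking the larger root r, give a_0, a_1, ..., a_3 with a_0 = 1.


Write in Frobenius form y'' + (p(x)/x) y' + (q(x)/x^2) y = 0:
  p(x) = -7/2,  q(x) = 9/2 - x.
Indicial equation: r(r-1) + (-7/2) r + (9/2) = 0 -> roots r_1 = 3, r_2 = 3/2.
Take r = r_1 = 3. Let y(x) = x^r sum_{n>=0} a_n x^n with a_0 = 1.
Substitute y = x^r sum a_n x^n and match x^{r+n}. The recurrence is
  D(n) a_n - 1 a_{n-1} = 0,  where D(n) = (r+n)(r+n-1) + (-7/2)(r+n) + (9/2).
  a_n = 1 / D(n) * a_{n-1}.
Since the indicial polynomial factors as (r - r_1)(r - r_2), D(n) = (r_1 + n - r_1)(r_1 + n - r_2) = n(n + 3/2).
Evaluating step by step (a_0 = 1):
  n = 1: D(1) = 1(1 + 3/2) = 5/2; numerator = 1(1) = 1; a_1 = (1)/(5/2) = 2/5
  n = 2: D(2) = 2(2 + 3/2) = 7; numerator = 1(2/5) = 2/5; a_2 = (2/5)/(7) = 2/35
  n = 3: D(3) = 3(3 + 3/2) = 27/2; numerator = 1(2/35) = 2/35; a_3 = (2/35)/(27/2) = 4/945

r = 3; a_0 = 1; a_1 = 2/5; a_2 = 2/35; a_3 = 4/945


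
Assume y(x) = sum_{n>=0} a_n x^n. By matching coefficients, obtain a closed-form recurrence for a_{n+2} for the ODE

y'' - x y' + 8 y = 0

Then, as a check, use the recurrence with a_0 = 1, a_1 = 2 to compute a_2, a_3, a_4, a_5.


Substitute y = sum_n a_n x^n.
y''(x) has coefficient (n+2)(n+1) a_{n+2} at x^n;
-x y'(x) has coefficient -n a_n at x^n (shift);
8 y(x) has coefficient 8 a_n at x^n.
Matching x^n: (n+2)(n+1) a_{n+2} + (-n + 8) a_n = 0.
Thus a_{n+2} = (n - 8) / ((n+1)(n+2)) * a_n.

Check with a_0 = 1, a_1 = 2 (apply the recurrence for n = 0, 1, 2, 3): a_0 = 1, a_1 = 2, a_2 = -4, a_3 = -7/3, a_4 = 2, a_5 = 7/12.

a_(n+2) = (n - 8) / ((n+1)(n+2)) * a_n; check: a_0 = 1, a_1 = 2, a_2 = -4, a_3 = -7/3, a_4 = 2, a_5 = 7/12


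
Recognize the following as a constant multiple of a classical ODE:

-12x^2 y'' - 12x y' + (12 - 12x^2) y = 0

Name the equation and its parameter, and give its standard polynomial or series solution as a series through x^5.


All three coefficients share the factor -12; dividing through by -12 gives  x^2 y'' + x y' + (x^2 - 1) y = 0.
This matches the Bessel equation x^2 y'' + x y' + (x^2 - nu^2) y = 0 with nu^2 = 1, so nu = 1; the solution bounded at x = 0 is J_1(x).
Frobenius at x = 0: indicial roots ±nu; for r = nu the recurrence k(k + 2nu) c_k = -c_{k-2} gives the standard series J_nu(x) = sum_{k>=0} (-1)^k / (k! (k+nu)!) (x/2)^(2k+nu). Evaluate the first 3 terms:
  k = 0: (-1)^0 / (0! * 1! * 2^1) x^1 = 1/(1*1*2) x^1 = (1/2) x^1
  k = 1: (-1)^1 / (1! * 2! * 2^3) x^3 = -1/(1*2*8) x^3 = (-1/16) x^3
  k = 2: (-1)^2 / (2! * 3! * 2^5) x^5 = 1/(2*6*32) x^5 = (1/384) x^5
Hence J_1(x) = x^5/384 - x^3/16 + x/2 + ....

J_1(x); series = x^5/384 - x^3/16 + x/2


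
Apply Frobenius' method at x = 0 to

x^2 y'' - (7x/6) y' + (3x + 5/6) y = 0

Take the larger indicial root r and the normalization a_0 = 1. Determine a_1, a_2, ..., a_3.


Write in Frobenius form y'' + (p(x)/x) y' + (q(x)/x^2) y = 0:
  p(x) = -7/6,  q(x) = 3x + 5/6.
Indicial equation: r(r-1) + (-7/6) r + (5/6) = 0 -> roots r_1 = 5/3, r_2 = 1/2.
Take r = r_1 = 5/3. Let y(x) = x^r sum_{n>=0} a_n x^n with a_0 = 1.
Substitute y = x^r sum a_n x^n and match x^{r+n}. The recurrence is
  D(n) a_n + 3 a_{n-1} = 0,  where D(n) = (r+n)(r+n-1) + (-7/6)(r+n) + (5/6).
  a_n = -3 / D(n) * a_{n-1}.
Since the indicial polynomial factors as (r - r_1)(r - r_2), D(n) = (r_1 + n - r_1)(r_1 + n - r_2) = n(n + 7/6).
Evaluating step by step (a_0 = 1):
  n = 1: D(1) = 1(1 + 7/6) = 13/6; numerator = -3(1) = -3; a_1 = (-3)/(13/6) = -18/13
  n = 2: D(2) = 2(2 + 7/6) = 19/3; numerator = -3(-18/13) = 54/13; a_2 = (54/13)/(19/3) = 162/247
  n = 3: D(3) = 3(3 + 7/6) = 25/2; numerator = -3(162/247) = -486/247; a_3 = (-486/247)/(25/2) = -972/6175

r = 5/3; a_0 = 1; a_1 = -18/13; a_2 = 162/247; a_3 = -972/6175


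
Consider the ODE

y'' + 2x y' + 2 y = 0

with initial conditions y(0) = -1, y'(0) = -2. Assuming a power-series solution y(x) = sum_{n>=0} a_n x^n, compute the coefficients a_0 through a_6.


Ansatz: y(x) = sum_{n>=0} a_n x^n, so y'(x) = sum_{n>=1} n a_n x^(n-1) and y''(x) = sum_{n>=2} n(n-1) a_n x^(n-2).
Substitute into P(x) y'' + Q(x) y' + R(x) y = 0 with P(x) = 1, Q(x) = 2x, R(x) = 2, and match powers of x.
Initial conditions: a_0 = -1, a_1 = -2.
Setting the coefficient of each power of x to zero and solving order by order (substituting the coefficients already found):
  x^0: 2 a_2 + 2 a_0 = 0  ->  2 a_2 = -2 a_0 = 2  ->  a_2 = 1
  x^1: 6 a_3 + 4 a_1 = 0  ->  6 a_3 = -4 a_1 = 8  ->  a_3 = 4/3
  x^2: 12 a_4 + 6 a_2 = 0  ->  12 a_4 = -6 a_2 = -6  ->  a_4 = -1/2
  x^3: 20 a_5 + 8 a_3 = 0  ->  20 a_5 = -8 a_3 = -32/3  ->  a_5 = -8/15
  x^4: 30 a_6 + 10 a_4 = 0  ->  30 a_6 = -10 a_4 = 5  ->  a_6 = 1/6
Truncated series: y(x) = -1 - 2 x + x^2 + (4/3) x^3 - (1/2) x^4 - (8/15) x^5 + (1/6) x^6 + O(x^7).

a_0 = -1; a_1 = -2; a_2 = 1; a_3 = 4/3; a_4 = -1/2; a_5 = -8/15; a_6 = 1/6


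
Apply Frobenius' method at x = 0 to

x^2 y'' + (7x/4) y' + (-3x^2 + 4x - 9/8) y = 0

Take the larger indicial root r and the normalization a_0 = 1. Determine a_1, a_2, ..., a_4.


Write in Frobenius form y'' + (p(x)/x) y' + (q(x)/x^2) y = 0:
  p(x) = 7/4,  q(x) = -3x^2 + 4x - 9/8.
Indicial equation: r(r-1) + (7/4) r + (-9/8) = 0 -> roots r_1 = 3/4, r_2 = -3/2.
Take r = r_1 = 3/4. Let y(x) = x^r sum_{n>=0} a_n x^n with a_0 = 1.
Substitute y = x^r sum a_n x^n and match x^{r+n}. The recurrence is
  D(n) a_n + 4 a_{n-1} - 3 a_{n-2} = 0,  where D(n) = (r+n)(r+n-1) + (7/4)(r+n) + (-9/8).
  a_n = [-4 a_{n-1} + 3 a_{n-2}] / D(n).
Since the indicial polynomial factors as (r - r_1)(r - r_2), D(n) = (r_1 + n - r_1)(r_1 + n - r_2) = n(n + 9/4).
Evaluating step by step (a_0 = 1):
  n = 1: D(1) = 1(1 + 9/4) = 13/4; numerator = -4(1) = -4; a_1 = (-4)/(13/4) = -16/13
  n = 2: D(2) = 2(2 + 9/4) = 17/2; numerator = -4(-16/13) + 3(1) = 103/13; a_2 = (103/13)/(17/2) = 206/221
  n = 3: D(3) = 3(3 + 9/4) = 63/4; numerator = -4(206/221) + 3(-16/13) = -1640/221; a_3 = (-1640/221)/(63/4) = -6560/13923
  n = 4: D(4) = 4(4 + 9/4) = 25; numerator = -4(-6560/13923) + 3(206/221) = 65174/13923; a_4 = (65174/13923)/(25) = 65174/348075

r = 3/4; a_0 = 1; a_1 = -16/13; a_2 = 206/221; a_3 = -6560/13923; a_4 = 65174/348075


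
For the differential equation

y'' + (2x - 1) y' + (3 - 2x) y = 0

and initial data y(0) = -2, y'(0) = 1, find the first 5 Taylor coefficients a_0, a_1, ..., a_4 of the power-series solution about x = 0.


Ansatz: y(x) = sum_{n>=0} a_n x^n, so y'(x) = sum_{n>=1} n a_n x^(n-1) and y''(x) = sum_{n>=2} n(n-1) a_n x^(n-2).
Substitute into P(x) y'' + Q(x) y' + R(x) y = 0 with P(x) = 1, Q(x) = 2x - 1, R(x) = 3 - 2x, and match powers of x.
Initial conditions: a_0 = -2, a_1 = 1.
Setting the coefficient of each power of x to zero and solving order by order (substituting the coefficients already found):
  x^0: 2 a_2 - a_1 + 3 a_0 = 0  ->  2 a_2 = a_1 - 3 a_0 = 7  ->  a_2 = 7/2
  x^1: 6 a_3 - 2 a_2 + 5 a_1 - 2 a_0 = 0  ->  6 a_3 = 2 a_2 - 5 a_1 + 2 a_0 = -2  ->  a_3 = -1/3
  x^2: 12 a_4 - 3 a_3 + 7 a_2 - 2 a_1 = 0  ->  12 a_4 = 3 a_3 - 7 a_2 + 2 a_1 = -47/2  ->  a_4 = -47/24
Truncated series: y(x) = -2 + x + (7/2) x^2 - (1/3) x^3 - (47/24) x^4 + O(x^5).

a_0 = -2; a_1 = 1; a_2 = 7/2; a_3 = -1/3; a_4 = -47/24


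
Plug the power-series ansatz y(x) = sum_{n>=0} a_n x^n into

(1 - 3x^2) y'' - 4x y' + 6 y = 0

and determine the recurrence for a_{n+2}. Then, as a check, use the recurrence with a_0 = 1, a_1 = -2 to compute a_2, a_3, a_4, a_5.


Substitute y = sum_n a_n x^n.
(1 - 3 x^2) y'' contributes (n+2)(n+1) a_{n+2} - 3 n(n-1) a_n at x^n.
-4 x y'(x) contributes -4 n a_n at x^n.
6 y(x) contributes 6 a_n at x^n.
Matching x^n: (n+2)(n+1) a_{n+2} + (-3 n(n-1) - 4 n + 6) a_n = 0.
Thus a_{n+2} = (3 n(n-1) + 4 n - 6) / ((n+1)(n+2)) * a_n.

Check with a_0 = 1, a_1 = -2 (apply the recurrence for n = 0, 1, 2, 3): a_0 = 1, a_1 = -2, a_2 = -3, a_3 = 2/3, a_4 = -2, a_5 = 4/5.

a_(n+2) = (3 n(n-1) + 4 n - 6) / ((n+1)(n+2)) * a_n; check: a_0 = 1, a_1 = -2, a_2 = -3, a_3 = 2/3, a_4 = -2, a_5 = 4/5


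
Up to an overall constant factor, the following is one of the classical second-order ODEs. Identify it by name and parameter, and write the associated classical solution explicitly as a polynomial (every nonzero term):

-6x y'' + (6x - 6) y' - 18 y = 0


All three coefficients share the factor -6; dividing through by -6 gives  x y'' + (1 - x) y' + 3 y = 0.
This matches the Laguerre equation x y'' + (1 - x) y' + n y = 0 with n = 3; the polynomial solution is L_3(x).
With y = sum_k a_k x^k, matching x^k gives (k+1)k a_{k+1} + (k+1) a_{k+1} - k a_k + n a_k = 0, i.e. (k+1)^2 a_{k+1} = (k - n) a_k = (k - 3) a_k. The right side vanishes at k = 3, so the series terminates at degree 3.
Standard normalization L_n(0) = 1 gives a_0 = 1. Work upward with a_{k+1} = (k - 3) a_k / (k+1)^2:
  a_1 = (0 - 3)(1) / 1^2 = -3/1 = -3
  a_2 = (1 - 3)(-3) / 2^2 = 6/4 = 3/2
  a_3 = (2 - 3)(3/2) / 3^2 = (-3/2)/9 = -1/6
Hence L_3(x) = -x^3/6 + 3 x^2/2 - 3 x + 1.

L_3(x); series = -x^3/6 + 3 x^2/2 - 3 x + 1


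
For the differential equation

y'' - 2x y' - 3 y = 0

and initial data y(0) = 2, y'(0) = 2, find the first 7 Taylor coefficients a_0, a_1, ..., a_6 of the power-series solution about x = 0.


Ansatz: y(x) = sum_{n>=0} a_n x^n, so y'(x) = sum_{n>=1} n a_n x^(n-1) and y''(x) = sum_{n>=2} n(n-1) a_n x^(n-2).
Substitute into P(x) y'' + Q(x) y' + R(x) y = 0 with P(x) = 1, Q(x) = -2x, R(x) = -3, and match powers of x.
Initial conditions: a_0 = 2, a_1 = 2.
Setting the coefficient of each power of x to zero and solving order by order (substituting the coefficients already found):
  x^0: 2 a_2 - 3 a_0 = 0  ->  2 a_2 = 3 a_0 = 6  ->  a_2 = 3
  x^1: 6 a_3 - 5 a_1 = 0  ->  6 a_3 = 5 a_1 = 10  ->  a_3 = 5/3
  x^2: 12 a_4 - 7 a_2 = 0  ->  12 a_4 = 7 a_2 = 21  ->  a_4 = 7/4
  x^3: 20 a_5 - 9 a_3 = 0  ->  20 a_5 = 9 a_3 = 15  ->  a_5 = 3/4
  x^4: 30 a_6 - 11 a_4 = 0  ->  30 a_6 = 11 a_4 = 77/4  ->  a_6 = 77/120
Truncated series: y(x) = 2 + 2 x + 3 x^2 + (5/3) x^3 + (7/4) x^4 + (3/4) x^5 + (77/120) x^6 + O(x^7).

a_0 = 2; a_1 = 2; a_2 = 3; a_3 = 5/3; a_4 = 7/4; a_5 = 3/4; a_6 = 77/120


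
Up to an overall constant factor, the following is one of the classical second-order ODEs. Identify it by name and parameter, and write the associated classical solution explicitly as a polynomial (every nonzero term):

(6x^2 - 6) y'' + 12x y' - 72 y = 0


All three coefficients share the factor -6; dividing through by -6 gives  (1 - x^2) y'' - 2x y' + 12 y = 0.
This matches the Legendre equation (1 - x^2) y'' - 2x y' + n(n+1) y = 0 (note the -2x y' term) with n(n+1) = 12, so n = 3; the polynomial solution is P_3(x).
With y = sum_k a_k x^k, matching x^k gives (k+2)(k+1) a_{k+2} = [k(k+1) - n(n+1)] a_k = (k - 3)(k + 4) a_k. The right side vanishes at k = 3, so the series with the parity of 3 terminates at degree 3.
Standard normalization (P_n(1) = 1): leading coefficient (2n)!/(2^n (n!)^2) = 720/(8*36) = 5/2, so a_3 = 5/2. Work downward with a_k = (k+1)(k+2) a_{k+2} / ((k - 3)(k + 4)):
  a_1 = (2)(3)(5/2) / ((1 - 3)(1 + 4)) = 15/(-10) = -3/2
Hence P_3(x) = 5 x^3/2 - 3 x/2.

P_3(x); series = 5 x^3/2 - 3 x/2
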